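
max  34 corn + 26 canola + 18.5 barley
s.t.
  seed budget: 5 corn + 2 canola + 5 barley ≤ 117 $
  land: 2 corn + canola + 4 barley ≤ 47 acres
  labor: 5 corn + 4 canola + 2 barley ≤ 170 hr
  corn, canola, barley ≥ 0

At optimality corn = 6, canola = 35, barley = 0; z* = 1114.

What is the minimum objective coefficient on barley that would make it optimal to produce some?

20

Check each constraint at x*: seed budget 100/117 (slack 17); land 47/47 (tight); labor 170/170 (tight).
Since seed budget is not tight, its dual is 0.
From A_Bᵀ y = c: 2·y_land + 5·y_labor = 34; 1·y_land + 4·y_labor = 26.
→ y_land = 2 and y_labor = 6.
barley enters the basis when its profit ≥ yᵀa₃ = 2·4 + 6·2 = 20.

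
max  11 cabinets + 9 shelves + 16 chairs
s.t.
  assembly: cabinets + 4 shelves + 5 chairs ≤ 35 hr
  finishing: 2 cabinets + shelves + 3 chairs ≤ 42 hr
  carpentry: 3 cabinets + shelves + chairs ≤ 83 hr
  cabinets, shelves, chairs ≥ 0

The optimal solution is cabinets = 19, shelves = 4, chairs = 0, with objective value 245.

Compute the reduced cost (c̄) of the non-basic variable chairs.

Binding: assembly and finishing. Non-binding: carpentry (22 unused).
By complementary slackness, y = 0 for the non-binding constraint.
Dual feasibility on the basic columns requires 1·y_assembly + 2·y_finishing = 11, 4·y_assembly + 1·y_finishing = 9.
This yields shadow prices y_assembly = 1, y_finishing = 5.
Reduced cost of chairs: c₃ − yᵀa₃ = 16 − (1·5 + 5·3) = 16 − 20 = -4.

-4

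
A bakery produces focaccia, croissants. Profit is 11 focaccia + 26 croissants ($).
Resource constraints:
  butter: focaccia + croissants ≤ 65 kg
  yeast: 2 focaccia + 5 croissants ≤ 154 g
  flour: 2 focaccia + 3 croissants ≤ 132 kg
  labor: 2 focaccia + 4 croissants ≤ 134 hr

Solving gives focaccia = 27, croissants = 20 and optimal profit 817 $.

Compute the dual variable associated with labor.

Check each constraint at x*: butter 47/65 (slack 18); yeast 154/154 (tight); flour 114/132 (slack 18); labor 134/134 (tight).
By complementary slackness, y = 0 for the non-binding constraints.
From A_Bᵀ y = c: 2·y_yeast + 2·y_labor = 11; 5·y_yeast + 4·y_labor = 26.
Solving: y_yeast = 4, y_labor = 1.5.
Shadow price of labor = 1.5.

1.5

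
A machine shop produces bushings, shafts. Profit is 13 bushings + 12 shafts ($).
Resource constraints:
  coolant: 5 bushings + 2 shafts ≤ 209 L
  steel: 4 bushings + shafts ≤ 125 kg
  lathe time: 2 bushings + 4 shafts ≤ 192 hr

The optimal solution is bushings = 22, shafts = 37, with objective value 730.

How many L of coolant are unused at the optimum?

25

coolant used = 5·22 + 2·37 = 184; slack = 209 − 184 = 25.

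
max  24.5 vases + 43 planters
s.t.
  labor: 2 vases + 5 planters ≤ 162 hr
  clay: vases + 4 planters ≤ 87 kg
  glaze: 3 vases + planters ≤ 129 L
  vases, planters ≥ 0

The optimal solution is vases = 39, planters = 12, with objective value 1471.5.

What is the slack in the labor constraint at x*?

24

labor used = 2·39 + 5·12 = 138; slack = 162 − 138 = 24.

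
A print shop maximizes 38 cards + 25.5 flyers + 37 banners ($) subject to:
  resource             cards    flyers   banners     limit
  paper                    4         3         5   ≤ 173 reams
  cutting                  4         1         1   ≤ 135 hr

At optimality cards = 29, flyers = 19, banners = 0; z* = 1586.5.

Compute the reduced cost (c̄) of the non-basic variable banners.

-4.5

Both paper and cutting are binding at x*.
From A_Bᵀ y = c: 4·y_paper + 4·y_cutting = 38; 3·y_paper + 1·y_cutting = 25.5.
Solving: y_paper = 8, y_cutting = 1.5.
Reduced cost of banners: c₃ − yᵀa₃ = 37 − (8·5 + 1.5·1) = 37 − 41.5 = -4.5.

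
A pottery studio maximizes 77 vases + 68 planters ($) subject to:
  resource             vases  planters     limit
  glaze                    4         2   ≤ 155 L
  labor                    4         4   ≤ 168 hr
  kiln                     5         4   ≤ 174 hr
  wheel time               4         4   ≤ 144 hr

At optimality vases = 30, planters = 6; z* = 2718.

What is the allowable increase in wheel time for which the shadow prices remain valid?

Binding constraints: kiln, wheel time. The basis is B = [[5,4],[4,4]] with det 4.
Per unit increase in wheel time, x* moves by d = (-1, 1.25).
The basis stays optimal until labor becomes binding; allowable increase = 24 hr.

24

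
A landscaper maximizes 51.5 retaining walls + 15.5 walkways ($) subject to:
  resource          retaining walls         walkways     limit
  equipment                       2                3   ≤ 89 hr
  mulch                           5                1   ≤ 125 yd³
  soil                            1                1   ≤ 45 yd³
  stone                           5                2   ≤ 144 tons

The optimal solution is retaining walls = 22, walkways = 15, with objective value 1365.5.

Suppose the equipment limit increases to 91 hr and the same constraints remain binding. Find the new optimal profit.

1369.5

At the optimum: equipment uses 89 of 89 (binding); mulch uses 125 of 125 (binding); soil uses 37 of 45 (slack = 8); stone uses 140 of 144 (slack = 4).
Since soil, stone are not tight, their duals are 0.
From A_Bᵀ y = c: 2·y_equipment + 5·y_mulch = 51.5; 3·y_equipment + 1·y_mulch = 15.5.
→ y_equipment = 2 and y_mulch = 9.5.
Δz = y_equipment·Δb = 2 × (2) = 4, so new z* = 1365.5 + 4 = 1369.5.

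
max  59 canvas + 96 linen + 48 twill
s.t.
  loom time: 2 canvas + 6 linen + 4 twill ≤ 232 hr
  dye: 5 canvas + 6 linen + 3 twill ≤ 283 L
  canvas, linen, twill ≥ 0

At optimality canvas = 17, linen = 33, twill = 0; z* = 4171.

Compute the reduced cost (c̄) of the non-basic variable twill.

Both loom time and dye are binding at x*.
Dual feasibility on the basic columns requires 2·y_loom time + 5·y_dye = 59, 6·y_loom time + 6·y_dye = 96.
This yields shadow prices y_loom time = 7, y_dye = 9.
Reduced cost of twill: c₃ − yᵀa₃ = 48 − (7·4 + 9·3) = 48 − 55 = -7.

-7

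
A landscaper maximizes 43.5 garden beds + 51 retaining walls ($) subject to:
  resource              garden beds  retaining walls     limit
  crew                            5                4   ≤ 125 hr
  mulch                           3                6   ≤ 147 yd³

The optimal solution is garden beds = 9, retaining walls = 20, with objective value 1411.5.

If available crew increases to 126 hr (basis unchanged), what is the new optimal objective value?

Check each constraint at x*: crew 125/125 (tight); mulch 147/147 (tight).
From A_Bᵀ y = c: 5·y_crew + 3·y_mulch = 43.5; 4·y_crew + 6·y_mulch = 51.
This yields shadow prices y_crew = 6, y_mulch = 4.5.
Δz = y_crew·Δb = 6 × (1) = 6, so new z* = 1411.5 + 6 = 1417.5.

1417.5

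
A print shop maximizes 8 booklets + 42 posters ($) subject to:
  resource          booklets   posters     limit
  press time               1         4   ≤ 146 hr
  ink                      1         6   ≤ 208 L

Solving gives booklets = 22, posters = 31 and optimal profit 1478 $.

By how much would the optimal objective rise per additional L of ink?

Check each constraint at x*: press time 146/146 (tight); ink 208/208 (tight).
The binding rows give the dual system: 1·y_press time + 1·y_ink = 8 and 4·y_press time + 6·y_ink = 42.
This yields shadow prices y_press time = 3, y_ink = 5.
Shadow price of ink = 5.

5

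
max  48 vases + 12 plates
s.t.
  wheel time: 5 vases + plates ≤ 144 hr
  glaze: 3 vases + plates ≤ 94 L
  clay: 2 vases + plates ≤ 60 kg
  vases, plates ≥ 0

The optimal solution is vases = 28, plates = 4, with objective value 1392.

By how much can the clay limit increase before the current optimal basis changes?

Binding constraints: wheel time, clay. The basis is B = [[5,1],[2,1]] with det 3.
Per unit increase in clay, x* moves by d = (-0.3333, 1.6667).
The basis stays optimal until glaze becomes binding; allowable increase = 9 kg.

9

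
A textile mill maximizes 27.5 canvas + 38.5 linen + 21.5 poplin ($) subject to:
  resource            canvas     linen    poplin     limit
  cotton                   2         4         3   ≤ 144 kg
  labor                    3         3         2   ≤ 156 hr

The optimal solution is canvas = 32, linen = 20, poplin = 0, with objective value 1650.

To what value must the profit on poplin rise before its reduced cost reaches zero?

27.5

At the optimum: cotton uses 144 of 144 (binding); labor uses 156 of 156 (binding).
Dual feasibility on the basic columns requires 2·y_cotton + 3·y_labor = 27.5, 4·y_cotton + 3·y_labor = 38.5.
→ y_cotton = 5.5 and y_labor = 5.5.
poplin enters the basis when its profit ≥ yᵀa₃ = 5.5·3 + 5.5·2 = 27.5.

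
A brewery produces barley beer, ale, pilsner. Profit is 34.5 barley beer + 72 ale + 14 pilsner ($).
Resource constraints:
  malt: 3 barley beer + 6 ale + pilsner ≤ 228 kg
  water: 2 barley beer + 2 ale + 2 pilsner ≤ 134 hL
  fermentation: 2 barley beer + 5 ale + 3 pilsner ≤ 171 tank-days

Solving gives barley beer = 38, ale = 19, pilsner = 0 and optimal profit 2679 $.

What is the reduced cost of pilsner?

Binding: malt and fermentation. Non-binding: water (20 unused).
Since water is not tight, its dual is 0.
The binding rows give the dual system: 3·y_malt + 2·y_fermentation = 34.5 and 6·y_malt + 5·y_fermentation = 72.
Solving: y_malt = 9.5, y_fermentation = 3.
Reduced cost of pilsner: c₃ − yᵀa₃ = 14 − (9.5·1 + 3·3) = 14 − 18.5 = -4.5.

-4.5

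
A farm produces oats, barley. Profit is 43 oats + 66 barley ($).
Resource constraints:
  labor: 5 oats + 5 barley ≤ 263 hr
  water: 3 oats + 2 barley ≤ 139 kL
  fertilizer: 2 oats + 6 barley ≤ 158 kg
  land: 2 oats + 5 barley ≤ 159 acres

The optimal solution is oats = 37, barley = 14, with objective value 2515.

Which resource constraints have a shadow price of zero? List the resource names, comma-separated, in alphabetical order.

labor, land

labor: 255/263 (slack 8)
water: 139/139 (binding)
fertilizer: 158/158 (binding)
land: 144/159 (slack 15)
By complementary slackness, a constraint with positive slack has shadow price 0 → labor, land.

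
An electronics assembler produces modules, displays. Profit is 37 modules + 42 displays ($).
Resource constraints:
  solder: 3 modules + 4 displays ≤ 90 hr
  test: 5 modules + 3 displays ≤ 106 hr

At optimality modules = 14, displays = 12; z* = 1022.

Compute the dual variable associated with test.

Both solder and test are binding at x*.
From A_Bᵀ y = c: 3·y_solder + 5·y_test = 37; 4·y_solder + 3·y_test = 42.
This yields shadow prices y_solder = 9, y_test = 2.
Shadow price of test = 2.

2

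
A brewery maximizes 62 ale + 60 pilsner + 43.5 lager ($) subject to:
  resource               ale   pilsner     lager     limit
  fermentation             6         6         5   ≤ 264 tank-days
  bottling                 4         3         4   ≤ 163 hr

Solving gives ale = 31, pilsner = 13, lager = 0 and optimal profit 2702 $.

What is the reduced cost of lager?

Check each constraint at x*: fermentation 264/264 (tight); bottling 163/163 (tight).
The binding rows give the dual system: 6·y_fermentation + 4·y_bottling = 62 and 6·y_fermentation + 3·y_bottling = 60.
→ y_fermentation = 9 and y_bottling = 2.
Reduced cost of lager: c₃ − yᵀa₃ = 43.5 − (9·5 + 2·4) = 43.5 − 53 = -9.5.

-9.5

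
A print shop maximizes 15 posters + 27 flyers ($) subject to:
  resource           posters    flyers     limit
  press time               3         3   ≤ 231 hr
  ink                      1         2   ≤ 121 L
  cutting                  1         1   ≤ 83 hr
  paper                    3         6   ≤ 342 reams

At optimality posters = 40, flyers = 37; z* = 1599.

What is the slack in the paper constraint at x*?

0

paper used = 3·40 + 6·37 = 342; slack = 342 − 342 = 0.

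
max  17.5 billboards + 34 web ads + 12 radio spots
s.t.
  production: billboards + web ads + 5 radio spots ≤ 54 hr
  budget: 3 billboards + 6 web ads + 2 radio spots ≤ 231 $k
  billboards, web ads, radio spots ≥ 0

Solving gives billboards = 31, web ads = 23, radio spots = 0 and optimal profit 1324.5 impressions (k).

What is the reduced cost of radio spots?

-4

Both production and budget are binding at x*.
From A_Bᵀ y = c: 1·y_production + 3·y_budget = 17.5; 1·y_production + 6·y_budget = 34.
This yields shadow prices y_production = 1, y_budget = 5.5.
Reduced cost of radio spots: c₃ − yᵀa₃ = 12 − (1·5 + 5.5·2) = 12 − 16 = -4.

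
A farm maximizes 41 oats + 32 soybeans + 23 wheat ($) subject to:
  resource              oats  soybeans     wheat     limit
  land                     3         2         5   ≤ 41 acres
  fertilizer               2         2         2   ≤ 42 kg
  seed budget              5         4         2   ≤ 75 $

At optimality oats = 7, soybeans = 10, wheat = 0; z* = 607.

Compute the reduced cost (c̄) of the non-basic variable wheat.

Binding: land and seed budget. Non-binding: fertilizer (8 unused).
Slack constraints have shadow price 0 (complementary slackness).
Dual feasibility on the basic columns requires 3·y_land + 5·y_seed budget = 41, 2·y_land + 4·y_seed budget = 32.
Solving: y_land = 2, y_seed budget = 7.
Reduced cost of wheat: c₃ − yᵀa₃ = 23 − (2·5 + 7·2) = 23 − 24 = -1.

-1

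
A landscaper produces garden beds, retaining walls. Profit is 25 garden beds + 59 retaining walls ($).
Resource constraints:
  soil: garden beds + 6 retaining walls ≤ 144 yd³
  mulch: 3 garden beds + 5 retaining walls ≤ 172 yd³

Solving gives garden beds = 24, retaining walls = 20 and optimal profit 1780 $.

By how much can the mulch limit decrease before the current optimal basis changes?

Binding constraints: soil, mulch. The basis is B = [[1,6],[3,5]] with det -13.
Per unit decrease in mulch, x* moves by d = (-0.4615, 0.0769).
The basis stays optimal until garden beds reaches 0; allowable decrease = 52 yd³.

52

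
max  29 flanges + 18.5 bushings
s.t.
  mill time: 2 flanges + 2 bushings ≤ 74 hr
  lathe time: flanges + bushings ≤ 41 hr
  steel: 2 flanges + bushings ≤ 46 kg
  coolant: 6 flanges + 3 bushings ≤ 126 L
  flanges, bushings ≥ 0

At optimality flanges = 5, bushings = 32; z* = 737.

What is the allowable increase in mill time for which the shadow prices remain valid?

8

Binding constraints: mill time, coolant. The basis is B = [[2,2],[6,3]] with det -6.
Per unit increase in mill time, x* moves by d = (-0.5, 1).
The basis stays optimal until lathe time becomes binding; allowable increase = 8 hr.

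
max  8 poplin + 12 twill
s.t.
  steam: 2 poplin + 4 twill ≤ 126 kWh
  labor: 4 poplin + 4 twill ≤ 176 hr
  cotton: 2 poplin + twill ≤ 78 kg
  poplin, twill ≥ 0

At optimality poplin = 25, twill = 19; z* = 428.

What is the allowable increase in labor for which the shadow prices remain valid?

12

Binding constraints: steam, labor. The basis is B = [[2,4],[4,4]] with det -8.
Per unit increase in labor, x* moves by d = (0.5, -0.25).
The basis stays optimal until cotton becomes binding; allowable increase = 12 hr.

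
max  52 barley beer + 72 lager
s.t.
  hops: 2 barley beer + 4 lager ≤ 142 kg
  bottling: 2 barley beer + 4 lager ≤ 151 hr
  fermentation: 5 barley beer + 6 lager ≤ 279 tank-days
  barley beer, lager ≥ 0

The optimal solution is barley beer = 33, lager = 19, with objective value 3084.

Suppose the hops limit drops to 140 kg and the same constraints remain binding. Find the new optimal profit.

3072

Check each constraint at x*: hops 142/142 (tight); bottling 142/151 (slack 9); fermentation 279/279 (tight).
Since bottling is not tight, its dual is 0.
Dual feasibility on the basic columns requires 2·y_hops + 5·y_fermentation = 52, 4·y_hops + 6·y_fermentation = 72.
→ y_hops = 6 and y_fermentation = 8.
Δz = y_hops·Δb = 6 × (-2) = -12, so new z* = 3084 − 12 = 3072.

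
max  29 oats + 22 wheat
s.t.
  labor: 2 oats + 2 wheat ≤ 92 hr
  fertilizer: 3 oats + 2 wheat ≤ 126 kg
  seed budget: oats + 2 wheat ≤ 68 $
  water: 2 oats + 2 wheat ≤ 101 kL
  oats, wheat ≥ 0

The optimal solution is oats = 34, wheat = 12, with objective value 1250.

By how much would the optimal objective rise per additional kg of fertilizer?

7

Binding: labor and fertilizer. Non-binding: seed budget (10 unused), water (9 unused).
By complementary slackness, y = 0 for the non-binding constraints.
From A_Bᵀ y = c: 2·y_labor + 3·y_fertilizer = 29; 2·y_labor + 2·y_fertilizer = 22.
This yields shadow prices y_labor = 4, y_fertilizer = 7.
Shadow price of fertilizer = 7.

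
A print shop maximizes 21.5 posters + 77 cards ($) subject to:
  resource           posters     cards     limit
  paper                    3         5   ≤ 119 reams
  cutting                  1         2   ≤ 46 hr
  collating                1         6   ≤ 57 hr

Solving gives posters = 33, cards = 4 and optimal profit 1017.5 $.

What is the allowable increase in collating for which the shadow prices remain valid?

Binding constraints: paper, collating. The basis is B = [[3,5],[1,6]] with det 13.
Per unit increase in collating, x* moves by d = (-0.3846, 0.2308).
The basis stays optimal until cutting becomes binding; allowable increase = 65 hr.

65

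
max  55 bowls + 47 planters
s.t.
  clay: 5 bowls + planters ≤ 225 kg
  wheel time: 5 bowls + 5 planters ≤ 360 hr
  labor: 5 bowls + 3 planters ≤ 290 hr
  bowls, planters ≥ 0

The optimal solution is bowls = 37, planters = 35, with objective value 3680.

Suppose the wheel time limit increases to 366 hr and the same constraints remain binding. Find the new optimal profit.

3722

Binding: wheel time and labor. Non-binding: clay (5 unused).
Slack constraints have shadow price 0 (complementary slackness).
From A_Bᵀ y = c: 5·y_wheel time + 5·y_labor = 55; 5·y_wheel time + 3·y_labor = 47.
→ y_wheel time = 7 and y_labor = 4.
Δz = y_wheel time·Δb = 7 × (6) = 42, so new z* = 3680 + 42 = 3722.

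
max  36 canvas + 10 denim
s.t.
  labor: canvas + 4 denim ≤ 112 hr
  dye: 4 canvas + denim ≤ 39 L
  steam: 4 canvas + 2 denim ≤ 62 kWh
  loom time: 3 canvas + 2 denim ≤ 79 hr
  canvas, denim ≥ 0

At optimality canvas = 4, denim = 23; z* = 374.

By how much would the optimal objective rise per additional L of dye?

Check each constraint at x*: labor 96/112 (slack 16); dye 39/39 (tight); steam 62/62 (tight); loom time 58/79 (slack 21).
By complementary slackness, y = 0 for the non-binding constraints.
The binding rows give the dual system: 4·y_dye + 4·y_steam = 36 and 1·y_dye + 2·y_steam = 10.
Solving: y_dye = 8, y_steam = 1.
Shadow price of dye = 8.

8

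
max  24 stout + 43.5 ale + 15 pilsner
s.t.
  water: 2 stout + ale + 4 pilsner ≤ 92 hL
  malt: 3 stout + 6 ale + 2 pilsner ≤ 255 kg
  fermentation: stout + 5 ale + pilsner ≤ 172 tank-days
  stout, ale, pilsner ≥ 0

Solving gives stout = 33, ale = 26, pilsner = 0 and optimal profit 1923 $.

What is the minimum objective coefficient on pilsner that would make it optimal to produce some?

Binding: water and malt. Non-binding: fermentation (9 unused).
Slack constraints have shadow price 0 (complementary slackness).
Dual feasibility on the basic columns requires 2·y_water + 3·y_malt = 24, 1·y_water + 6·y_malt = 43.5.
Solving: y_water = 1.5, y_malt = 7.
pilsner enters the basis when its profit ≥ yᵀa₃ = 1.5·4 + 7·2 = 20.

20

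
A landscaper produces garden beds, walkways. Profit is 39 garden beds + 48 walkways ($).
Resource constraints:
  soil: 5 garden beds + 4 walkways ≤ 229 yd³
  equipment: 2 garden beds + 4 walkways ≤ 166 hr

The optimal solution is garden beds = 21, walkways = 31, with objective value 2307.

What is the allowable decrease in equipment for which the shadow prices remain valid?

74.4

Binding constraints: soil, equipment. The basis is B = [[5,4],[2,4]] with det 12.
Per unit decrease in equipment, x* moves by d = (0.3333, -0.4167).
The basis stays optimal until walkways reaches 0; allowable decrease = 74.4 hr.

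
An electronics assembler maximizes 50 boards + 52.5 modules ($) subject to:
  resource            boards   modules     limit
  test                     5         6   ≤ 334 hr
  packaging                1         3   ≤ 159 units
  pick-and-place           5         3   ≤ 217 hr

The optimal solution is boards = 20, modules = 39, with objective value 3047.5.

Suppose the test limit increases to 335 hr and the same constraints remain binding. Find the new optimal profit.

Check each constraint at x*: test 334/334 (tight); packaging 137/159 (slack 22); pick-and-place 217/217 (tight).
By complementary slackness, y = 0 for the non-binding constraint.
From A_Bᵀ y = c: 5·y_test + 5·y_pick-and-place = 50; 6·y_test + 3·y_pick-and-place = 52.5.
Solving: y_test = 7.5, y_pick-and-place = 2.5.
Δz = y_test·Δb = 7.5 × (1) = 7.5, so new z* = 3047.5 + 7.5 = 3055.

3055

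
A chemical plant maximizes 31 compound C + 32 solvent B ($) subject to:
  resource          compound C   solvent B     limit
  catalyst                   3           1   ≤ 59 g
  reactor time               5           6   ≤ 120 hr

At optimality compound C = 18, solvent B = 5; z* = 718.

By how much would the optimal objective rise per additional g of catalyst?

At the optimum: catalyst uses 59 of 59 (binding); reactor time uses 120 of 120 (binding).
From A_Bᵀ y = c: 3·y_catalyst + 5·y_reactor time = 31; 1·y_catalyst + 6·y_reactor time = 32.
This yields shadow prices y_catalyst = 2, y_reactor time = 5.
Shadow price of catalyst = 2.

2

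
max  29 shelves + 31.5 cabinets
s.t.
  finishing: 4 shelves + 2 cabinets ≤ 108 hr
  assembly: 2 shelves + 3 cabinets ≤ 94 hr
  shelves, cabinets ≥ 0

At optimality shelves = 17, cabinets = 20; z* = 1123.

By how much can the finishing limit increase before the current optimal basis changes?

80

Binding constraints: finishing, assembly. The basis is B = [[4,2],[2,3]] with det 8.
Per unit increase in finishing, x* moves by d = (0.375, -0.25).
The basis stays optimal until cabinets reaches 0; allowable increase = 80 hr.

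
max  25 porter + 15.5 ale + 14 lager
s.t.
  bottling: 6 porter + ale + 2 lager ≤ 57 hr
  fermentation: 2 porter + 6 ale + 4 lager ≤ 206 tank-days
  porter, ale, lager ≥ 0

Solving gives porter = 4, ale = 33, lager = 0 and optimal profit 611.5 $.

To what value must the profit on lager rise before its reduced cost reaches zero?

At the optimum: bottling uses 57 of 57 (binding); fermentation uses 206 of 206 (binding).
From A_Bᵀ y = c: 6·y_bottling + 2·y_fermentation = 25; 1·y_bottling + 6·y_fermentation = 15.5.
This yields shadow prices y_bottling = 3.5, y_fermentation = 2.
lager enters the basis when its profit ≥ yᵀa₃ = 3.5·2 + 2·4 = 15.

15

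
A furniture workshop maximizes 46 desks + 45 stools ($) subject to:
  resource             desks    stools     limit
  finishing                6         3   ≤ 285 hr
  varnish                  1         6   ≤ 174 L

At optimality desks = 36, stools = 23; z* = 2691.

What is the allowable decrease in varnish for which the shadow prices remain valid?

Binding constraints: finishing, varnish. The basis is B = [[6,3],[1,6]] with det 33.
Per unit decrease in varnish, x* moves by d = (0.0909, -0.1818).
The basis stays optimal until stools reaches 0; allowable decrease = 126.5 L.

126.5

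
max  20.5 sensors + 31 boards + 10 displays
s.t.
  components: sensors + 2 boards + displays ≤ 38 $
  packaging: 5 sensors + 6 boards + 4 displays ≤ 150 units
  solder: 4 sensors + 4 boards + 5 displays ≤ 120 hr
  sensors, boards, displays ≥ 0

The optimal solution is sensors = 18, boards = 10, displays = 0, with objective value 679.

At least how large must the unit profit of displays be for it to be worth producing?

18

At the optimum: components uses 38 of 38 (binding); packaging uses 150 of 150 (binding); solder uses 112 of 120 (slack = 8).
By complementary slackness, y = 0 for the non-binding constraint.
From A_Bᵀ y = c: 1·y_components + 5·y_packaging = 20.5; 2·y_components + 6·y_packaging = 31.
Solving: y_components = 8, y_packaging = 2.5.
displays enters the basis when its profit ≥ yᵀa₃ = 8·1 + 2.5·4 = 18.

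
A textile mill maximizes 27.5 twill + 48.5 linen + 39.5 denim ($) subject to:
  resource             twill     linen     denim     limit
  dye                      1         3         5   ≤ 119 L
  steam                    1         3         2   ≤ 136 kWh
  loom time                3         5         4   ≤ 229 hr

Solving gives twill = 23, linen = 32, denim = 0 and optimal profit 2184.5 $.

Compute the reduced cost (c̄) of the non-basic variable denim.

-4.5

Binding: dye and loom time. Non-binding: steam (17 unused).
Slack constraints have shadow price 0 (complementary slackness).
The binding rows give the dual system: 1·y_dye + 3·y_loom time = 27.5 and 3·y_dye + 5·y_loom time = 48.5.
→ y_dye = 2 and y_loom time = 8.5.
Reduced cost of denim: c₃ − yᵀa₃ = 39.5 − (2·5 + 8.5·4) = 39.5 − 44 = -4.5.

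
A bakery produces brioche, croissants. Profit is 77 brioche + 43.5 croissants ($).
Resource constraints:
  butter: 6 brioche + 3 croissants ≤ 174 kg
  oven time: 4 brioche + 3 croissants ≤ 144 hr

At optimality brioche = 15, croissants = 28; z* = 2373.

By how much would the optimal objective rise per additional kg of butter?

9.5

Check each constraint at x*: butter 174/174 (tight); oven time 144/144 (tight).
Dual feasibility on the basic columns requires 6·y_butter + 4·y_oven time = 77, 3·y_butter + 3·y_oven time = 43.5.
This yields shadow prices y_butter = 9.5, y_oven time = 5.
Shadow price of butter = 9.5.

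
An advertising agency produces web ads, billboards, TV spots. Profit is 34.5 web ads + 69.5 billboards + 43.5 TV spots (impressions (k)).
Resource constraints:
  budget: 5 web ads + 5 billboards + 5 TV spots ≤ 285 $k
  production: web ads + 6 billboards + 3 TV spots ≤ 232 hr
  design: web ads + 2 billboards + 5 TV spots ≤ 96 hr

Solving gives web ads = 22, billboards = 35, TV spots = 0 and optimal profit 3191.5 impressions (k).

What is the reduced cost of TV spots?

-5

Binding: budget and production. Non-binding: design (4 unused).
Slack constraints have shadow price 0 (complementary slackness).
From A_Bᵀ y = c: 5·y_budget + 1·y_production = 34.5; 5·y_budget + 6·y_production = 69.5.
→ y_budget = 5.5 and y_production = 7.
Reduced cost of TV spots: c₃ − yᵀa₃ = 43.5 − (5.5·5 + 7·3) = 43.5 − 48.5 = -5.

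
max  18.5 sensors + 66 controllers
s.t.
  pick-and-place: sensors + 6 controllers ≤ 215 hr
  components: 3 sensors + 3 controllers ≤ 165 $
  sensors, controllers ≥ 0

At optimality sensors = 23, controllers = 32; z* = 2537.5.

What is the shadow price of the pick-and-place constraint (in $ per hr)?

9.5

Check each constraint at x*: pick-and-place 215/215 (tight); components 165/165 (tight).
From A_Bᵀ y = c: 1·y_pick-and-place + 3·y_components = 18.5; 6·y_pick-and-place + 3·y_components = 66.
→ y_pick-and-place = 9.5 and y_components = 3.
Shadow price of pick-and-place = 9.5.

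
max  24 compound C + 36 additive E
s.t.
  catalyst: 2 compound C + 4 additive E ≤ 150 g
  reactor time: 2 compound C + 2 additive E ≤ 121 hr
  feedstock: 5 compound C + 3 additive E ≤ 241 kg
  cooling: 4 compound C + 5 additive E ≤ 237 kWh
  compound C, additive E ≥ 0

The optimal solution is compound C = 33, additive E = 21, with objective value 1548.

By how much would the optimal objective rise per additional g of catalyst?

Check each constraint at x*: catalyst 150/150 (tight); reactor time 108/121 (slack 13); feedstock 228/241 (slack 13); cooling 237/237 (tight).
Since reactor time, feedstock are not tight, their duals are 0.
Dual feasibility on the basic columns requires 2·y_catalyst + 4·y_cooling = 24, 4·y_catalyst + 5·y_cooling = 36.
→ y_catalyst = 4 and y_cooling = 4.
Shadow price of catalyst = 4.

4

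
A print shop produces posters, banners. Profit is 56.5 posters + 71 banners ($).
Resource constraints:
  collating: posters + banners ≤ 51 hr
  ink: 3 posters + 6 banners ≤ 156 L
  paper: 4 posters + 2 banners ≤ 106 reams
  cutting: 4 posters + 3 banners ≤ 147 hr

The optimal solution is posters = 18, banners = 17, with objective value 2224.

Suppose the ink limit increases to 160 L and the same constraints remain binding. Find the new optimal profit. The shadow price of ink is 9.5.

Δb = 4, so new z* = 2224 + (9.5)·(4) = 2224 + 38 = 2262.

2262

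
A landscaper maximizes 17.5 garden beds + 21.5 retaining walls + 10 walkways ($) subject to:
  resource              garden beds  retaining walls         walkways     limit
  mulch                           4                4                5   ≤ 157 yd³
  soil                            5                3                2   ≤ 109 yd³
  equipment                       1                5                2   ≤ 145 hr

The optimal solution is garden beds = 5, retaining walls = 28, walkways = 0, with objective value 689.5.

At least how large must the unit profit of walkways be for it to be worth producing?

11

Binding: soil and equipment. Non-binding: mulch (25 unused).
Since mulch is not tight, its dual is 0.
Dual feasibility on the basic columns requires 5·y_soil + 1·y_equipment = 17.5, 3·y_soil + 5·y_equipment = 21.5.
This yields shadow prices y_soil = 3, y_equipment = 2.5.
walkways enters the basis when its profit ≥ yᵀa₃ = 3·2 + 2.5·2 = 11.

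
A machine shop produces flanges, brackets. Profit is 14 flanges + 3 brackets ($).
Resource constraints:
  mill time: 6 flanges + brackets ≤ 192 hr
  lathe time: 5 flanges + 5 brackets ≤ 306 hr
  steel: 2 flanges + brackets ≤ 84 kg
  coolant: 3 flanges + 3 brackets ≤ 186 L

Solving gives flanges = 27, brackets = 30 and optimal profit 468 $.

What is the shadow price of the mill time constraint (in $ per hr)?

Binding: mill time and steel. Non-binding: lathe time (21 unused), coolant (15 unused).
Since lathe time, coolant are not tight, their duals are 0.
The binding rows give the dual system: 6·y_mill time + 2·y_steel = 14 and 1·y_mill time + 1·y_steel = 3.
Solving: y_mill time = 2, y_steel = 1.
Shadow price of mill time = 2.

2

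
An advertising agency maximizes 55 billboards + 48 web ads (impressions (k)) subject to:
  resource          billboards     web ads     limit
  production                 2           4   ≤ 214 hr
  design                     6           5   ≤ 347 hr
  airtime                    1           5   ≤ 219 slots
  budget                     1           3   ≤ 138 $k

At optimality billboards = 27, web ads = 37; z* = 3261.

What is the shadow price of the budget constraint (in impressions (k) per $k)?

Binding: design and budget. Non-binding: production (12 unused), airtime (7 unused).
Slack constraints have shadow price 0 (complementary slackness).
From A_Bᵀ y = c: 6·y_design + 1·y_budget = 55; 5·y_design + 3·y_budget = 48.
This yields shadow prices y_design = 9, y_budget = 1.
Shadow price of budget = 1.

1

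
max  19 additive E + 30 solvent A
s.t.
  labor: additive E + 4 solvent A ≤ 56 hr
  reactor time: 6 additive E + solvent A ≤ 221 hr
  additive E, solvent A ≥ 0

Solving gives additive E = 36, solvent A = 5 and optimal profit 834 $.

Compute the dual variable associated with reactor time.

2

Check each constraint at x*: labor 56/56 (tight); reactor time 221/221 (tight).
From A_Bᵀ y = c: 1·y_labor + 6·y_reactor time = 19; 4·y_labor + 1·y_reactor time = 30.
→ y_labor = 7 and y_reactor time = 2.
Shadow price of reactor time = 2.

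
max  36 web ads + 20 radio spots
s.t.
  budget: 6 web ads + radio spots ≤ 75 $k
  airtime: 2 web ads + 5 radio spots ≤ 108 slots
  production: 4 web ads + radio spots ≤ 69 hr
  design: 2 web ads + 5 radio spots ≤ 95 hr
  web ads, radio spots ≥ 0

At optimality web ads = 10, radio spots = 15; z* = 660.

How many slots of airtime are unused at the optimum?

13

airtime used = 2·10 + 5·15 = 95; slack = 108 − 95 = 13.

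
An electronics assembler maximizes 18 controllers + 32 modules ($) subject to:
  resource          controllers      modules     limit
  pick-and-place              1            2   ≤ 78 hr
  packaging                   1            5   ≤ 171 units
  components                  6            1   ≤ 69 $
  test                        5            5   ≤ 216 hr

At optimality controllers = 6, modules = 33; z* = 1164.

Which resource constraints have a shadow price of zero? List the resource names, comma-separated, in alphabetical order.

pick-and-place, test

pick-and-place: 72/78 (slack 6)
packaging: 171/171 (binding)
components: 69/69 (binding)
test: 195/216 (slack 21)
By complementary slackness, a constraint with positive slack has shadow price 0 → pick-and-place, test.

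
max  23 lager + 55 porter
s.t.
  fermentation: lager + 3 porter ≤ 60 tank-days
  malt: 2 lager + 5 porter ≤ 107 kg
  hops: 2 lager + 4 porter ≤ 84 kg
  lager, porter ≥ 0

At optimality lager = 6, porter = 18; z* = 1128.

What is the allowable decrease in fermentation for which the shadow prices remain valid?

18

Binding constraints: fermentation, hops. The basis is B = [[1,3],[2,4]] with det -2.
Per unit decrease in fermentation, x* moves by d = (2, -1).
The basis stays optimal until porter reaches 0; allowable decrease = 18 tank-days.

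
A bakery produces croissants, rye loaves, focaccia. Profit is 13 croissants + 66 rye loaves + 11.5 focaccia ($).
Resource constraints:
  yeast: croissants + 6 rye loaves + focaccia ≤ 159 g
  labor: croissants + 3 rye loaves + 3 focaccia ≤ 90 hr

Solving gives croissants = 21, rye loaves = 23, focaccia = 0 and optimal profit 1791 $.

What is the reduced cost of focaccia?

Both yeast and labor are binding at x*.
The binding rows give the dual system: 1·y_yeast + 1·y_labor = 13 and 6·y_yeast + 3·y_labor = 66.
Solving: y_yeast = 9, y_labor = 4.
Reduced cost of focaccia: c₃ − yᵀa₃ = 11.5 − (9·1 + 4·3) = 11.5 − 21 = -9.5.

-9.5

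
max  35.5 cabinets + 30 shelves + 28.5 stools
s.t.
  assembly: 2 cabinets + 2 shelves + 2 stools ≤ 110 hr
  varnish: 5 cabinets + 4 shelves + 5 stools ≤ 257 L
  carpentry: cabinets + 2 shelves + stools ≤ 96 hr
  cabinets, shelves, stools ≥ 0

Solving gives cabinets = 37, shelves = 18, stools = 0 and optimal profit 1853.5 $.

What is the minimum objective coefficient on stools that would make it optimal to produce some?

35.5

Check each constraint at x*: assembly 110/110 (tight); varnish 257/257 (tight); carpentry 73/96 (slack 23).
Since carpentry is not tight, its dual is 0.
The binding rows give the dual system: 2·y_assembly + 5·y_varnish = 35.5 and 2·y_assembly + 4·y_varnish = 30.
This yields shadow prices y_assembly = 4, y_varnish = 5.5.
stools enters the basis when its profit ≥ yᵀa₃ = 4·2 + 5.5·5 = 35.5.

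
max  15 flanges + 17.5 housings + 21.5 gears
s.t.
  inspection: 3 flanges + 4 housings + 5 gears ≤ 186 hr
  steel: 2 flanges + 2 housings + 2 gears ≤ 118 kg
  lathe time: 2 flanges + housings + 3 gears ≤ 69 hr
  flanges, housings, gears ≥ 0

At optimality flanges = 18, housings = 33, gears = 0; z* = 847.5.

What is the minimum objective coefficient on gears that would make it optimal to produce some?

24.5

Binding: inspection and lathe time. Non-binding: steel (16 unused).
Slack constraints have shadow price 0 (complementary slackness).
Dual feasibility on the basic columns requires 3·y_inspection + 2·y_lathe time = 15, 4·y_inspection + 1·y_lathe time = 17.5.
Solving: y_inspection = 4, y_lathe time = 1.5.
gears enters the basis when its profit ≥ yᵀa₃ = 4·5 + 1.5·3 = 24.5.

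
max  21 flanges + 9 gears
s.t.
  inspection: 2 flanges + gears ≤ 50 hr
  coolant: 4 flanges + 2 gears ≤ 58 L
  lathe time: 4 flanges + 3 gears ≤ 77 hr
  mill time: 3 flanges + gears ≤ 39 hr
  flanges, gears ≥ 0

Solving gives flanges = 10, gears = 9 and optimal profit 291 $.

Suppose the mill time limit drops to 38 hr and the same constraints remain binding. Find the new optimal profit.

Check each constraint at x*: inspection 29/50 (slack 21); coolant 58/58 (tight); lathe time 67/77 (slack 10); mill time 39/39 (tight).
By complementary slackness, y = 0 for the non-binding constraints.
Dual feasibility on the basic columns requires 4·y_coolant + 3·y_mill time = 21, 2·y_coolant + 1·y_mill time = 9.
This yields shadow prices y_coolant = 3, y_mill time = 3.
Δz = y_mill time·Δb = 3 × (-1) = -3, so new z* = 291 − 3 = 288.

288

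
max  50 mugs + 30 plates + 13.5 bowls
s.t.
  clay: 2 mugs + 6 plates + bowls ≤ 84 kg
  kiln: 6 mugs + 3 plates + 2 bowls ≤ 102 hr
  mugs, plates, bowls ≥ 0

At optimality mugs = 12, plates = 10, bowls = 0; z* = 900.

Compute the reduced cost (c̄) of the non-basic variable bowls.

-3.5

At the optimum: clay uses 84 of 84 (binding); kiln uses 102 of 102 (binding).
From A_Bᵀ y = c: 2·y_clay + 6·y_kiln = 50; 6·y_clay + 3·y_kiln = 30.
This yields shadow prices y_clay = 1, y_kiln = 8.
Reduced cost of bowls: c₃ − yᵀa₃ = 13.5 − (1·1 + 8·2) = 13.5 − 17 = -3.5.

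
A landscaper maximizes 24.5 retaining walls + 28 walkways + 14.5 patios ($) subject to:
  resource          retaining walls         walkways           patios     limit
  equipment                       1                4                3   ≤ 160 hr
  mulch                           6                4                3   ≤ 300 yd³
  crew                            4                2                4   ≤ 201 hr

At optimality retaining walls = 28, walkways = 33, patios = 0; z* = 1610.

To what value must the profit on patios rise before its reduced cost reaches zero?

Check each constraint at x*: equipment 160/160 (tight); mulch 300/300 (tight); crew 178/201 (slack 23).
Slack constraints have shadow price 0 (complementary slackness).
The binding rows give the dual system: 1·y_equipment + 6·y_mulch = 24.5 and 4·y_equipment + 4·y_mulch = 28.
This yields shadow prices y_equipment = 3.5, y_mulch = 3.5.
patios enters the basis when its profit ≥ yᵀa₃ = 3.5·3 + 3.5·3 = 21.

21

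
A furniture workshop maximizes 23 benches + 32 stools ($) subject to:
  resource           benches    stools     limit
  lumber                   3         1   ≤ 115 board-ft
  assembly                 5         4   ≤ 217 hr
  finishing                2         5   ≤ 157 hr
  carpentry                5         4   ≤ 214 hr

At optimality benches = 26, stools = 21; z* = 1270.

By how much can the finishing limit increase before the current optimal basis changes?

110.5

Binding constraints: finishing, carpentry. The basis is B = [[2,5],[5,4]] with det -17.
Per unit increase in finishing, x* moves by d = (-0.2353, 0.2941).
The basis stays optimal until benches reaches 0; allowable increase = 110.5 hr.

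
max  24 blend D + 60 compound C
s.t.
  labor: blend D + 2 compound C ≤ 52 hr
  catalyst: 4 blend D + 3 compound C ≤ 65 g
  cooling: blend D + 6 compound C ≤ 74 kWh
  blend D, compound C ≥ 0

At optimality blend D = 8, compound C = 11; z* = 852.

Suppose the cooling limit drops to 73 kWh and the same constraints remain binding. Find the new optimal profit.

844

Binding: catalyst and cooling. Non-binding: labor (22 unused).
Slack constraints have shadow price 0 (complementary slackness).
Dual feasibility on the basic columns requires 4·y_catalyst + 1·y_cooling = 24, 3·y_catalyst + 6·y_cooling = 60.
→ y_catalyst = 4 and y_cooling = 8.
Δz = y_cooling·Δb = 8 × (-1) = -8, so new z* = 852 − 8 = 844.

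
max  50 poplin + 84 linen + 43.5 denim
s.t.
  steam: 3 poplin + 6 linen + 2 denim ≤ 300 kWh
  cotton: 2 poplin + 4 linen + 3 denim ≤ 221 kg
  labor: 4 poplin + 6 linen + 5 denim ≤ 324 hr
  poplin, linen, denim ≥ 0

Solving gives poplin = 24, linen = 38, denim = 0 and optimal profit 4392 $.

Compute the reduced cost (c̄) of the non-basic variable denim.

Check each constraint at x*: steam 300/300 (tight); cotton 200/221 (slack 21); labor 324/324 (tight).
Since cotton is not tight, its dual is 0.
The binding rows give the dual system: 3·y_steam + 4·y_labor = 50 and 6·y_steam + 6·y_labor = 84.
This yields shadow prices y_steam = 6, y_labor = 8.
Reduced cost of denim: c₃ − yᵀa₃ = 43.5 − (6·2 + 8·5) = 43.5 − 52 = -8.5.

-8.5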